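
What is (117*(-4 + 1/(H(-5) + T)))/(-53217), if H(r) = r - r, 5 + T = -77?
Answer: 4277/484866 ≈ 0.0088210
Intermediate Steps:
T = -82 (T = -5 - 77 = -82)
H(r) = 0
(117*(-4 + 1/(H(-5) + T)))/(-53217) = (117*(-4 + 1/(0 - 82)))/(-53217) = (117*(-4 + 1/(-82)))*(-1/53217) = (117*(-4 - 1/82))*(-1/53217) = (117*(-329/82))*(-1/53217) = -38493/82*(-1/53217) = 4277/484866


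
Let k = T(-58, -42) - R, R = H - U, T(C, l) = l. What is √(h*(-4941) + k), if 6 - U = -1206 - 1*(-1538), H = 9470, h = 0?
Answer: I*√9838 ≈ 99.187*I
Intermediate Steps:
U = -326 (U = 6 - (-1206 - 1*(-1538)) = 6 - (-1206 + 1538) = 6 - 1*332 = 6 - 332 = -326)
R = 9796 (R = 9470 - 1*(-326) = 9470 + 326 = 9796)
k = -9838 (k = -42 - 1*9796 = -42 - 9796 = -9838)
√(h*(-4941) + k) = √(0*(-4941) - 9838) = √(0 - 9838) = √(-9838) = I*√9838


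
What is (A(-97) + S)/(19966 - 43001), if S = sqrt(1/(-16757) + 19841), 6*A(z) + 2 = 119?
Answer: -39/46070 - 2*sqrt(1392823558113)/385997495 ≈ -0.0069615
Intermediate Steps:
A(z) = 39/2 (A(z) = -1/3 + (1/6)*119 = -1/3 + 119/6 = 39/2)
S = 2*sqrt(1392823558113)/16757 (S = sqrt(-1/16757 + 19841) = sqrt(332475636/16757) = 2*sqrt(1392823558113)/16757 ≈ 140.86)
(A(-97) + S)/(19966 - 43001) = (39/2 + 2*sqrt(1392823558113)/16757)/(19966 - 43001) = (39/2 + 2*sqrt(1392823558113)/16757)/(-23035) = (39/2 + 2*sqrt(1392823558113)/16757)*(-1/23035) = -39/46070 - 2*sqrt(1392823558113)/385997495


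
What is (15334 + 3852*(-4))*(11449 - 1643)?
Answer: -725644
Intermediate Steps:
(15334 + 3852*(-4))*(11449 - 1643) = (15334 - 15408)*9806 = -74*9806 = -725644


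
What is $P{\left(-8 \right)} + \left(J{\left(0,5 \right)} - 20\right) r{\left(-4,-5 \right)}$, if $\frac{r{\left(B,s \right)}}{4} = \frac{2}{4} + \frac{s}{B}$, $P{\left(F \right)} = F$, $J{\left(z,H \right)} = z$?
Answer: $-148$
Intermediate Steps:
$r{\left(B,s \right)} = 2 + \frac{4 s}{B}$ ($r{\left(B,s \right)} = 4 \left(\frac{2}{4} + \frac{s}{B}\right) = 4 \left(2 \cdot \frac{1}{4} + \frac{s}{B}\right) = 4 \left(\frac{1}{2} + \frac{s}{B}\right) = 2 + \frac{4 s}{B}$)
$P{\left(-8 \right)} + \left(J{\left(0,5 \right)} - 20\right) r{\left(-4,-5 \right)} = -8 + \left(0 - 20\right) \left(2 + 4 \left(-5\right) \frac{1}{-4}\right) = -8 - 20 \left(2 + 4 \left(-5\right) \left(- \frac{1}{4}\right)\right) = -8 - 20 \left(2 + 5\right) = -8 - 140 = -148$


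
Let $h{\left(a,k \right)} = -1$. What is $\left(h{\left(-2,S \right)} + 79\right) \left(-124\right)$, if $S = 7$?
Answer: $-9672$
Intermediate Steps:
$\left(h{\left(-2,S \right)} + 79\right) \left(-124\right) = \left(-1 + 79\right) \left(-124\right) = 78 \left(-124\right) = -9672$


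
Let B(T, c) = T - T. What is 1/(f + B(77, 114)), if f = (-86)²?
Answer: 1/7396 ≈ 0.00013521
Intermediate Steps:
B(T, c) = 0
f = 7396
1/(f + B(77, 114)) = 1/(7396 + 0) = 1/7396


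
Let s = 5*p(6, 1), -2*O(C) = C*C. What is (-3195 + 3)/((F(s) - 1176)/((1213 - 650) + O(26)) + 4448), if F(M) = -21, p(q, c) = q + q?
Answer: -79800/111067 ≈ -0.71848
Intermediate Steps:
p(q, c) = 2*q
O(C) = -C²/2 (O(C) = -C*C/2 = -C²/2)
s = 60 (s = 5*(2*6) = 5*12 = 60)
(-3195 + 3)/((F(s) - 1176)/((1213 - 650) + O(26)) + 4448) = (-3195 + 3)/((-21 - 1176)/((1213 - 650) - ½*26²) + 4448) = -3192/(-1197/(563 - ½*676) + 4448) = -3192/(-1197/(563 - 338) + 4448) = -3192/(-1197/225 + 4448) = -3192/(-1197*1/225 + 4448) = -3192/(-133/25 + 4448) = -3192/111067/25 = -3192*25/111067 = -79800/111067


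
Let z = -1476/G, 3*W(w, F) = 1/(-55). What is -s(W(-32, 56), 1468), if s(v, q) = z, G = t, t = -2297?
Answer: -1476/2297 ≈ -0.64258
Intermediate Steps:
G = -2297
W(w, F) = -1/165 (W(w, F) = (⅓)/(-55) = (⅓)*(-1/55) = -1/165)
z = 1476/2297 (z = -1476/(-2297) = -1476*(-1/2297) = 1476/2297 ≈ 0.64258)
s(v, q) = 1476/2297
-s(W(-32, 56), 1468) = -1*1476/2297 = -1476/2297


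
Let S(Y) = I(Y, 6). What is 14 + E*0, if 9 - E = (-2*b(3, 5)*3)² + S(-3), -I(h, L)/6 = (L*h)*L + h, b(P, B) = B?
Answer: 14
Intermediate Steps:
I(h, L) = -6*h - 6*h*L² (I(h, L) = -6*((L*h)*L + h) = -6*(h*L² + h) = -6*(h + h*L²) = -6*h - 6*h*L²)
S(Y) = -222*Y (S(Y) = -6*Y*(1 + 6²) = -6*Y*(1 + 36) = -6*Y*37 = -222*Y)
E = -1557 (E = 9 - ((-2*5*3)² - 222*(-3)) = 9 - ((-10*3)² + 666) = 9 - ((-30)² + 666) = 9 - (900 + 666) = 9 - 1*1566 = 9 - 1566 = -1557)
14 + E*0 = 14 - 1557*0 = 14 + 0 = 14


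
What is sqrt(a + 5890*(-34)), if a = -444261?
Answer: I*sqrt(644521) ≈ 802.82*I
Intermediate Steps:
sqrt(a + 5890*(-34)) = sqrt(-444261 + 5890*(-34)) = sqrt(-444261 - 200260) = sqrt(-644521) = I*sqrt(644521)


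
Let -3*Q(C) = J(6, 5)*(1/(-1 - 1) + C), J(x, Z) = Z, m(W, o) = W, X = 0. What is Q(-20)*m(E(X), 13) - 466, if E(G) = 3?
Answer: -727/2 ≈ -363.50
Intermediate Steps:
Q(C) = ⅚ - 5*C/3 (Q(C) = -5*(1/(-1 - 1) + C)/3 = -5*(1/(-2) + C)/3 = -5*(-½ + C)/3 = -(-5/2 + 5*C)/3 = ⅚ - 5*C/3)
Q(-20)*m(E(X), 13) - 466 = (⅚ - 5/3*(-20))*3 - 466 = (⅚ + 100/3)*3 - 466 = (205/6)*3 - 466 = 205/2 - 466 = -727/2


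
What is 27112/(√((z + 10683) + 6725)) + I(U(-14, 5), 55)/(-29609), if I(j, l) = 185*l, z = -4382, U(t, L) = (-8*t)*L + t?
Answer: -10175/29609 + 13556*√13026/6513 ≈ 237.21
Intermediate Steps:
U(t, L) = t - 8*L*t (U(t, L) = -8*L*t + t = t - 8*L*t)
27112/(√((z + 10683) + 6725)) + I(U(-14, 5), 55)/(-29609) = 27112/(√((-4382 + 10683) + 6725)) + (185*55)/(-29609) = 27112/(√(6301 + 6725)) + 10175*(-1/29609) = 27112/(√13026) - 10175/29609 = 27112*(√13026/13026) - 10175/29609 = 13556*√13026/6513 - 10175/29609 = -10175/29609 + 13556*√13026/6513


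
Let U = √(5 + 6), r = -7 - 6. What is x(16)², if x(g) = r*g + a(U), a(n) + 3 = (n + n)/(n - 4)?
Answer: 1160633/25 + 17232*√11/25 ≈ 48711.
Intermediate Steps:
r = -13
U = √11 ≈ 3.3166
a(n) = -3 + 2*n/(-4 + n) (a(n) = -3 + (n + n)/(n - 4) = -3 + (2*n)/(-4 + n) = -3 + 2*n/(-4 + n))
x(g) = -13*g + (12 - √11)/(-4 + √11)
x(16)² = (-37/5 - 13*16 - 8*√11/5)² = (-37/5 - 208 - 8*√11/5)² = (-1077/5 - 8*√11/5)²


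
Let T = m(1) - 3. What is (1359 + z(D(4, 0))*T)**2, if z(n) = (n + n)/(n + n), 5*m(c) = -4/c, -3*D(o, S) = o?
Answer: 45914176/25 ≈ 1.8366e+6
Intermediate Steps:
D(o, S) = -o/3
m(c) = -4/(5*c) (m(c) = (-4/c)/5 = -4/(5*c))
z(n) = 1 (z(n) = (2*n)/((2*n)) = (2*n)*(1/(2*n)) = 1)
T = -19/5 (T = -4/5/1 - 3 = -4/5*1 - 3 = -4/5 - 3 = -19/5 ≈ -3.8000)
(1359 + z(D(4, 0))*T)**2 = (1359 + 1*(-19/5))**2 = (1359 - 19/5)**2 = (6776/5)**2 = 45914176/25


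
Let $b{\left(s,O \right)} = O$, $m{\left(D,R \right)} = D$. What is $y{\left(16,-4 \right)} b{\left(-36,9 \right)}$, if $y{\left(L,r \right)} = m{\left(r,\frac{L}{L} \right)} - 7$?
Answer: $-99$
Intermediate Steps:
$y{\left(L,r \right)} = -7 + r$ ($y{\left(L,r \right)} = r - 7 = -7 + r$)
$y{\left(16,-4 \right)} b{\left(-36,9 \right)} = \left(-7 - 4\right) 9 = \left(-11\right) 9 = -99$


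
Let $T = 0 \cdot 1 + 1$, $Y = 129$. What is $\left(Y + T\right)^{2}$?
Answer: $16900$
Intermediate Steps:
$T = 1$ ($T = 0 + 1 = 1$)
$\left(Y + T\right)^{2} = \left(129 + 1\right)^{2} = 130^{2} = 16900$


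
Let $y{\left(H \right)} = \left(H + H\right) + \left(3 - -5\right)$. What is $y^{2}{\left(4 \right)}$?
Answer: $256$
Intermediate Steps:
$y{\left(H \right)} = 8 + 2 H$ ($y{\left(H \right)} = 2 H + \left(3 + 5\right) = 2 H + 8 = 8 + 2 H$)
$y^{2}{\left(4 \right)} = \left(8 + 2 \cdot 4\right)^{2} = \left(8 + 8\right)^{2} = 16^{2} = 256$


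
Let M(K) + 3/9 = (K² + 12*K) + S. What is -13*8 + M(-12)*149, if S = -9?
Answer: -4484/3 ≈ -1494.7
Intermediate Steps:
M(K) = -28/3 + K² + 12*K (M(K) = -⅓ + ((K² + 12*K) - 9) = -⅓ + (-9 + K² + 12*K) = -28/3 + K² + 12*K)
-13*8 + M(-12)*149 = -13*8 + (-28/3 + (-12)² + 12*(-12))*149 = -104 + (-28/3 + 144 - 144)*149 = -104 - 28/3*149 = -104 - 4172/3 = -4484/3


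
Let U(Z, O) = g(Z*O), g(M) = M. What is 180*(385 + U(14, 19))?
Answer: 117180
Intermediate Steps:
U(Z, O) = O*Z (U(Z, O) = Z*O = O*Z)
180*(385 + U(14, 19)) = 180*(385 + 19*14) = 180*(385 + 266) = 180*651 = 117180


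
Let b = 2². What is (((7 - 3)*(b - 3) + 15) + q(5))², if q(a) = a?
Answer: 576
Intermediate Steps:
b = 4
(((7 - 3)*(b - 3) + 15) + q(5))² = (((7 - 3)*(4 - 3) + 15) + 5)² = ((4*1 + 15) + 5)² = ((4 + 15) + 5)² = (19 + 5)² = 24² = 576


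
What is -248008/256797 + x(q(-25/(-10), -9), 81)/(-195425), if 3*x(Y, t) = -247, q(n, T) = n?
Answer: -48445820447/50184553725 ≈ -0.96535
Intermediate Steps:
x(Y, t) = -247/3 (x(Y, t) = (⅓)*(-247) = -247/3)
-248008/256797 + x(q(-25/(-10), -9), 81)/(-195425) = -248008/256797 - 247/3/(-195425) = -248008*1/256797 - 247/3*(-1/195425) = -248008/256797 + 247/586275 = -48445820447/50184553725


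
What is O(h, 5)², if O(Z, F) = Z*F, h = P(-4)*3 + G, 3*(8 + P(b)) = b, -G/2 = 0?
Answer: 19600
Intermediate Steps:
G = 0 (G = -2*0 = 0)
P(b) = -8 + b/3
h = -28 (h = (-8 + (⅓)*(-4))*3 + 0 = (-8 - 4/3)*3 + 0 = -28/3*3 + 0 = -28 + 0 = -28)
O(Z, F) = F*Z
O(h, 5)² = (5*(-28))² = (-140)² = 19600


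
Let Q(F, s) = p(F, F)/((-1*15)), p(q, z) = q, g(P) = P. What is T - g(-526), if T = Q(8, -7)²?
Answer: 118414/225 ≈ 526.28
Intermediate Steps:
Q(F, s) = -F/15 (Q(F, s) = F/((-1*15)) = F/(-15) = F*(-1/15) = -F/15)
T = 64/225 (T = (-1/15*8)² = (-8/15)² = 64/225 ≈ 0.28444)
T - g(-526) = 64/225 - 1*(-526) = 64/225 + 526 = 118414/225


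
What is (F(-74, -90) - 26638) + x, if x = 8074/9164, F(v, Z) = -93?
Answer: -122477405/4582 ≈ -26730.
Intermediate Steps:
x = 4037/4582 (x = 8074*(1/9164) = 4037/4582 ≈ 0.88106)
(F(-74, -90) - 26638) + x = (-93 - 26638) + 4037/4582 = -26731 + 4037/4582 = -122477405/4582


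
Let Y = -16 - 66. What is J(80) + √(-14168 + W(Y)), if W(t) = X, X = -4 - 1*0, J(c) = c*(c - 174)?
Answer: -7520 + 2*I*√3543 ≈ -7520.0 + 119.05*I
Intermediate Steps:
J(c) = c*(-174 + c)
X = -4 (X = -4 + 0 = -4)
Y = -82
W(t) = -4
J(80) + √(-14168 + W(Y)) = 80*(-174 + 80) + √(-14168 - 4) = 80*(-94) + √(-14172) = -7520 + 2*I*√3543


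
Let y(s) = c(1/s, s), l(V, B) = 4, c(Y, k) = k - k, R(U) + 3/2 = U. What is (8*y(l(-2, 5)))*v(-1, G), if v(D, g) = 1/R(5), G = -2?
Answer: 0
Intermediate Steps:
R(U) = -3/2 + U
c(Y, k) = 0
v(D, g) = 2/7 (v(D, g) = 1/(-3/2 + 5) = 1/(7/2) = 2/7)
y(s) = 0
(8*y(l(-2, 5)))*v(-1, G) = (8*0)*(2/7) = 0*(2/7) = 0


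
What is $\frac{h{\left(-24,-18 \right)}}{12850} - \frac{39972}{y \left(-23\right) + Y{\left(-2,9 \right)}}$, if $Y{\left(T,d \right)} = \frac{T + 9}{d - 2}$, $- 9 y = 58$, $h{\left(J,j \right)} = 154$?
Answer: $- \frac{2311277489}{8628775} \approx -267.86$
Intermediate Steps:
$y = - \frac{58}{9}$ ($y = \left(- \frac{1}{9}\right) 58 = - \frac{58}{9} \approx -6.4444$)
$Y{\left(T,d \right)} = \frac{9 + T}{-2 + d}$
$\frac{h{\left(-24,-18 \right)}}{12850} - \frac{39972}{y \left(-23\right) + Y{\left(-2,9 \right)}} = \frac{154}{12850} - \frac{39972}{\left(- \frac{58}{9}\right) \left(-23\right) + \frac{9 - 2}{-2 + 9}} = 154 \cdot \frac{1}{12850} - \frac{39972}{\frac{1334}{9} + \frac{1}{7} \cdot 7} = \frac{77}{6425} - \frac{39972}{\frac{1334}{9} + \frac{1}{7} \cdot 7} = \frac{77}{6425} - \frac{39972}{\frac{1334}{9} + 1} = \frac{77}{6425} - \frac{39972}{\frac{1343}{9}} = \frac{77}{6425} - \frac{359748}{1343} = - \frac{2311277489}{8628775}$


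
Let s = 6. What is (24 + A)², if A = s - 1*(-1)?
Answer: 961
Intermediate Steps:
A = 7 (A = 6 - 1*(-1) = 6 + 1 = 7)
(24 + A)² = (24 + 7)² = 31² = 961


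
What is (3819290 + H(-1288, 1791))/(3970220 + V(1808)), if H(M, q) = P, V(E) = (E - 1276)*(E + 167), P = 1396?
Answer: 636781/836820 ≈ 0.76095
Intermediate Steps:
V(E) = (-1276 + E)*(167 + E)
H(M, q) = 1396
(3819290 + H(-1288, 1791))/(3970220 + V(1808)) = (3819290 + 1396)/(3970220 + (-213092 + 1808**2 - 1109*1808)) = 3820686/(3970220 + (-213092 + 3268864 - 2005072)) = 3820686/(3970220 + 1050700) = 3820686/5020920 = 3820686*(1/5020920) = 636781/836820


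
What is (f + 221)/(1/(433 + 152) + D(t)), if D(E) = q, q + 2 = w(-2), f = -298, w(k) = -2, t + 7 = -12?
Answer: 45045/2339 ≈ 19.258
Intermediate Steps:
t = -19 (t = -7 - 12 = -19)
q = -4 (q = -2 - 2 = -4)
D(E) = -4
(f + 221)/(1/(433 + 152) + D(t)) = (-298 + 221)/(1/(433 + 152) - 4) = -77/(1/585 - 4) = -77/(-2339/585) = -77*(-585/2339) = 45045/2339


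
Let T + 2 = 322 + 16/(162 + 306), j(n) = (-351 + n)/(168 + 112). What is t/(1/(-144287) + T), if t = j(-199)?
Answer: -71422065/11636546516 ≈ -0.0061377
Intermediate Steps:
j(n) = -351/280 + n/280 (j(n) = (-351 + n)/280 = (-351 + n)*(1/280) = -351/280 + n/280)
t = -55/28 (t = -351/280 + (1/280)*(-199) = -351/280 - 199/280 = -55/28 ≈ -1.9643)
T = 37444/117 (T = -2 + (322 + 16/(162 + 306)) = -2 + (322 + 16/468) = -2 + (322 + 16*(1/468)) = -2 + (322 + 4/117) = -2 + 37678/117 = 37444/117 ≈ 320.03)
t/(1/(-144287) + T) = -55/(28*(1/(-144287) + 37444/117)) = -55/(28*(-1/144287 + 37444/117)) = -55/(28*415590947/1298583) = -55/28*1298583/415590947 = -71422065/11636546516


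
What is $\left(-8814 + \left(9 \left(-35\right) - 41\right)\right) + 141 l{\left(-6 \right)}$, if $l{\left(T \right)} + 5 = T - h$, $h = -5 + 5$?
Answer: $-10721$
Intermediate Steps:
$h = 0$
$l{\left(T \right)} = -5 + T$ ($l{\left(T \right)} = -5 + \left(T - 0\right) = -5 + \left(T + 0\right) = -5 + T$)
$\left(-8814 + \left(9 \left(-35\right) - 41\right)\right) + 141 l{\left(-6 \right)} = \left(-8814 + \left(9 \left(-35\right) - 41\right)\right) + 141 \left(-5 - 6\right) = \left(-8814 - 356\right) + 141 \left(-11\right) = \left(-8814 - 356\right) - 1551 = -9170 - 1551 = -10721$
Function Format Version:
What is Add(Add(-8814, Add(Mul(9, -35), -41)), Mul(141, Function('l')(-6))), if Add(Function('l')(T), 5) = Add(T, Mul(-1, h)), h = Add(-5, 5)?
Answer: -10721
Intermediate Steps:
h = 0
Function('l')(T) = Add(-5, T) (Function('l')(T) = Add(-5, Add(T, Mul(-1, 0))) = Add(-5, Add(T, 0)) = Add(-5, T))
Add(Add(-8814, Add(Mul(9, -35), -41)), Mul(141, Function('l')(-6))) = Add(Add(-8814, Add(Mul(9, -35), -41)), Mul(141, Add(-5, -6))) = Add(Add(-8814, Add(-315, -41)), Mul(141, -11)) = Add(Add(-8814, -356), -1551) = Add(-9170, -1551) = -10721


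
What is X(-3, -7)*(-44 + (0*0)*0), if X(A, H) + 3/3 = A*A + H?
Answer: -44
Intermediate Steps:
X(A, H) = -1 + H + A² (X(A, H) = -1 + (A*A + H) = -1 + (A² + H) = -1 + (H + A²) = -1 + H + A²)
X(-3, -7)*(-44 + (0*0)*0) = (-1 - 7 + (-3)²)*(-44 + (0*0)*0) = (-1 - 7 + 9)*(-44 + 0*0) = 1*(-44 + 0) = 1*(-44) = -44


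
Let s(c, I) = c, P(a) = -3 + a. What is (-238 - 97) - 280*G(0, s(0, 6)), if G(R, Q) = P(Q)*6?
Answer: 4705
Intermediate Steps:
G(R, Q) = -18 + 6*Q (G(R, Q) = (-3 + Q)*6 = -18 + 6*Q)
(-238 - 97) - 280*G(0, s(0, 6)) = (-238 - 97) - 280*(-18 + 6*0) = -335 - 280*(-18 + 0) = -335 - 280*(-18) = -335 + 5040 = 4705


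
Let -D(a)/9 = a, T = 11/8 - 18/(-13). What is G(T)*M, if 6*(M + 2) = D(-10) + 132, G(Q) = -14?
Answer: -490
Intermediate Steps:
T = 287/104 (T = 11*(⅛) - 18*(-1/13) = 11/8 + 18/13 = 287/104 ≈ 2.7596)
D(a) = -9*a
M = 35 (M = -2 + (-9*(-10) + 132)/6 = -2 + (90 + 132)/6 = -2 + (⅙)*222 = -2 + 37 = 35)
G(T)*M = -14*35 = -490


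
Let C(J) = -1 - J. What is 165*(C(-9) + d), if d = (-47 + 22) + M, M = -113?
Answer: -21450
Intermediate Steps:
d = -138 (d = (-47 + 22) - 113 = -25 - 113 = -138)
165*(C(-9) + d) = 165*((-1 - 1*(-9)) - 138) = 165*((-1 + 9) - 138) = 165*(8 - 138) = 165*(-130) = -21450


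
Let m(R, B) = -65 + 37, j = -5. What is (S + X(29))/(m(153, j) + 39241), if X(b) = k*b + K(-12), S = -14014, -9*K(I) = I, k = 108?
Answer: -32642/117639 ≈ -0.27748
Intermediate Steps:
K(I) = -I/9
m(R, B) = -28
X(b) = 4/3 + 108*b (X(b) = 108*b - 1/9*(-12) = 108*b + 4/3 = 4/3 + 108*b)
(S + X(29))/(m(153, j) + 39241) = (-14014 + (4/3 + 108*29))/(-28 + 39241) = (-14014 + (4/3 + 3132))/39213 = (-14014 + 9400/3)*(1/39213) = -32642/3*1/39213 = -32642/117639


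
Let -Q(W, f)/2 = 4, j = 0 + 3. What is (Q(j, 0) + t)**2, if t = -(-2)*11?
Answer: 196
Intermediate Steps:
t = 22 (t = -2*(-11) = 22)
j = 3
Q(W, f) = -8 (Q(W, f) = -2*4 = -8)
(Q(j, 0) + t)**2 = (-8 + 22)**2 = 14**2 = 196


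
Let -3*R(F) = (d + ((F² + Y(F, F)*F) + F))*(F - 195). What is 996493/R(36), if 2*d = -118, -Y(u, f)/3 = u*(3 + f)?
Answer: -996493/7969027 ≈ -0.12505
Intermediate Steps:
Y(u, f) = -3*u*(3 + f)
d = -59 (d = (½)*(-118) = -59)
R(F) = -(-195 + F)*(-59 + F + F² - 3*F²*(3 + F))/3 (R(F) = -(-59 + ((F² + (-3*F*(3 + F))*F) + F))*(F - 195)/3 = -(-59 + ((F² - 3*F²*(3 + F)) + F))*(-195 + F)/3 = -(-59 + (F + F² - 3*F²*(3 + F)))*(-195 + F)/3 = -(-59 + F + F² - 3*F²*(3 + F))*(-195 + F)/3 = -(-195 + F)*(-59 + F + F² - 3*F²*(3 + F))/3)
996493/R(36) = 996493/(-3835 + 36⁴ - 1561/3*36² - 577/3*36³ + (254/3)*36) = 996493/(-3835 + 1679616 - 1561/3*1296 - 577/3*46656 + 3048) = 996493/(-3835 + 1679616 - 674352 - 8973504 + 3048) = 996493/(-7969027) = 996493*(-1/7969027) = -996493/7969027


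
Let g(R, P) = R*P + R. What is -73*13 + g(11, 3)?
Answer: -905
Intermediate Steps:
g(R, P) = R + P*R (g(R, P) = P*R + R = R + P*R)
-73*13 + g(11, 3) = -73*13 + 11*(1 + 3) = -949 + 11*4 = -949 + 44 = -905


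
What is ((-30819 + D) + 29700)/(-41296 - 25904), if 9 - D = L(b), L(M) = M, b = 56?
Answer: 583/33600 ≈ 0.017351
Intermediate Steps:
D = -47 (D = 9 - 1*56 = 9 - 56 = -47)
((-30819 + D) + 29700)/(-41296 - 25904) = ((-30819 - 47) + 29700)/(-41296 - 25904) = (-30866 + 29700)/(-67200) = -1166*(-1/67200) = 583/33600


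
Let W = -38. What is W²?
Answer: 1444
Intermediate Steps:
W² = (-38)² = 1444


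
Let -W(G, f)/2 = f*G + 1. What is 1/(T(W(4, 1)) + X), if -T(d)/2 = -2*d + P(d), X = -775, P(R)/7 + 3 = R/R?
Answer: -1/787 ≈ -0.0012706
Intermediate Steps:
P(R) = -14 (P(R) = -21 + 7*(R/R) = -21 + 7*1 = -21 + 7 = -14)
W(G, f) = -2 - 2*G*f (W(G, f) = -2*(f*G + 1) = -2*(G*f + 1) = -2*(1 + G*f) = -2 - 2*G*f)
T(d) = 28 + 4*d (T(d) = -2*(-2*d - 14) = -2*(-14 - 2*d) = 28 + 4*d)
1/(T(W(4, 1)) + X) = 1/((28 + 4*(-2 - 2*4*1)) - 775) = 1/((28 + 4*(-2 - 8)) - 775) = 1/((28 + 4*(-10)) - 775) = 1/((28 - 40) - 775) = 1/(-12 - 775) = 1/(-787) = 1*(-1/787) = -1/787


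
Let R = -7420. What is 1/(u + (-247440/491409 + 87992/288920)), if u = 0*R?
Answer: -5915745345/1177096003 ≈ -5.0257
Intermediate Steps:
u = 0 (u = 0*(-7420) = 0)
1/(u + (-247440/491409 + 87992/288920)) = 1/(0 + (-247440/491409 + 87992/288920)) = 1/(0 + (-247440*1/491409 + 87992*(1/288920))) = 1/(0 + (-82480/163803 + 10999/36115)) = 1/(0 - 1177096003/5915745345) = 1/(-1177096003/5915745345) = -5915745345/1177096003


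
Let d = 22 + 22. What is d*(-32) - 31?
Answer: -1439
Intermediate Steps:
d = 44
d*(-32) - 31 = 44*(-32) - 31 = -1408 - 31 = -1439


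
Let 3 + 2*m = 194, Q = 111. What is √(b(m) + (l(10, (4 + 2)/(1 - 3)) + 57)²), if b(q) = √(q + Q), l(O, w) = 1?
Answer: √(13456 + 2*√826)/2 ≈ 58.124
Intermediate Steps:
m = 191/2 (m = -3/2 + (½)*194 = -3/2 + 97 = 191/2 ≈ 95.500)
b(q) = √(111 + q) (b(q) = √(q + 111) = √(111 + q))
√(b(m) + (l(10, (4 + 2)/(1 - 3)) + 57)²) = √(√(111 + 191/2) + (1 + 57)²) = √(√(413/2) + 58²) = √(√826/2 + 3364) = √(3364 + √826/2)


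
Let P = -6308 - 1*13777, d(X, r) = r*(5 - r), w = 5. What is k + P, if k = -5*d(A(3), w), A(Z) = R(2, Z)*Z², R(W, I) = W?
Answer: -20085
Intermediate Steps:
A(Z) = 2*Z²
k = 0 (k = -25*(5 - 1*5) = -25*(5 - 5) = -25*0 = -5*0 = 0)
P = -20085 (P = -6308 - 13777 = -20085)
k + P = 0 - 20085 = -20085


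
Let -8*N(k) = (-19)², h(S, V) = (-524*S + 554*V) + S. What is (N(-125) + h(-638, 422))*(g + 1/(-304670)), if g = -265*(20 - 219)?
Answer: 14586492502956283/487472 ≈ 2.9923e+10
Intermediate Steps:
h(S, V) = -523*S + 554*V
g = 52735 (g = -265*(-199) = 52735)
N(k) = -361/8 (N(k) = -⅛*(-19)² = -⅛*361 = -361/8)
(N(-125) + h(-638, 422))*(g + 1/(-304670)) = (-361/8 + (-523*(-638) + 554*422))*(52735 + 1/(-304670)) = (-361/8 + (333674 + 233788))*(52735 - 1/304670) = (-361/8 + 567462)*(16066772449/304670) = (4539335/8)*(16066772449/304670) = 14586492502956283/487472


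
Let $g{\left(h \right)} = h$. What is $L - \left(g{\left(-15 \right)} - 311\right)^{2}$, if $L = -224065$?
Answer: $-330341$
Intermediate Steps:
$L - \left(g{\left(-15 \right)} - 311\right)^{2} = -224065 - \left(-15 - 311\right)^{2} = -224065 - \left(-326\right)^{2} = -224065 - 106276 = -330341$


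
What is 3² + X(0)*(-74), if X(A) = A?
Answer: 9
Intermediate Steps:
3² + X(0)*(-74) = 3² + 0*(-74) = 9 + 0 = 9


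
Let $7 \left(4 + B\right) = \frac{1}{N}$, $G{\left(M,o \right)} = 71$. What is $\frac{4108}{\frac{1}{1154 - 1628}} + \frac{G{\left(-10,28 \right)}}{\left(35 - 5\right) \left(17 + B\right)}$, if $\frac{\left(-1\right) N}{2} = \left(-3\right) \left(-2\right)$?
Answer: $- \frac{10621931366}{5455} \approx -1.9472 \cdot 10^{6}$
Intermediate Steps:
$N = -12$ ($N = - 2 \left(\left(-3\right) \left(-2\right)\right) = \left(-2\right) 6 = -12$)
$B = - \frac{337}{84}$ ($B = -4 + \frac{1}{7 \left(-12\right)} = -4 + \frac{1}{7} \left(- \frac{1}{12}\right) = -4 - \frac{1}{84} = - \frac{337}{84} \approx -4.0119$)
$\frac{4108}{\frac{1}{1154 - 1628}} + \frac{G{\left(-10,28 \right)}}{\left(35 - 5\right) \left(17 + B\right)} = \frac{4108}{\frac{1}{1154 - 1628}} + \frac{71}{\left(35 - 5\right) \left(17 - \frac{337}{84}\right)} = \frac{4108}{\frac{1}{-474}} + \frac{71}{30 \cdot \frac{1091}{84}} = \frac{4108}{- \frac{1}{474}} + \frac{71}{\frac{5455}{14}} = 4108 \left(-474\right) + 71 \cdot \frac{14}{5455} = -1947192 + \frac{994}{5455} = - \frac{10621931366}{5455}$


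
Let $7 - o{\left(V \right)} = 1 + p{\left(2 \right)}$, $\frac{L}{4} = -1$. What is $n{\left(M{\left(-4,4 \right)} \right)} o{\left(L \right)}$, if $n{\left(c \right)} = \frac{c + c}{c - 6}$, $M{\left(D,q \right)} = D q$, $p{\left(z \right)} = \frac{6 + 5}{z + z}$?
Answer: $\frac{52}{11} \approx 4.7273$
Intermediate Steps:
$L = -4$ ($L = 4 \left(-1\right) = -4$)
$p{\left(z \right)} = \frac{11}{2 z}$
$o{\left(V \right)} = \frac{13}{4}$ ($o{\left(V \right)} = 7 - \left(1 + \frac{11}{2 \cdot 2}\right) = 7 - \left(1 + \frac{11}{2} \cdot \frac{1}{2}\right) = 7 - \left(1 + \frac{11}{4}\right) = 7 - \frac{15}{4} = \frac{13}{4}$)
$n{\left(c \right)} = \frac{2 c}{-6 + c}$
$n{\left(M{\left(-4,4 \right)} \right)} o{\left(L \right)} = \frac{2 \left(\left(-4\right) 4\right)}{-6 - 16} \cdot \frac{13}{4} = 2 \left(-16\right) \frac{1}{-6 - 16} \cdot \frac{13}{4} = 2 \left(-16\right) \frac{1}{-22} \cdot \frac{13}{4} = 2 \left(-16\right) \left(- \frac{1}{22}\right) \frac{13}{4} = \frac{16}{11} \cdot \frac{13}{4} = \frac{52}{11}$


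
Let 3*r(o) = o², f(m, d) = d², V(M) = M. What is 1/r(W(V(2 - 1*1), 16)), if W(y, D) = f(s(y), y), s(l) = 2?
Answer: 3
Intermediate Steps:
W(y, D) = y²
r(o) = o²/3
1/r(W(V(2 - 1*1), 16)) = 1/(((2 - 1*1)²)²/3) = 1/(((2 - 1)²)²/3) = 1/((1²)²/3) = 1/((⅓)*1²) = 1/((⅓)*1) = 1/(⅓) = 3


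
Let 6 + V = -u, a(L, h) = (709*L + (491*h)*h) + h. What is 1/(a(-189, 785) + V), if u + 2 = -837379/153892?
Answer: 153892/46542059315839 ≈ 3.3065e-9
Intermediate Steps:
u = -1145163/153892 (u = -2 - 837379/153892 = -1145163/153892 ≈ -7.4413)
a(L, h) = h + 491*h² + 709*L (a(L, h) = (709*L + 491*h²) + h = (491*h² + 709*L) + h = h + 491*h² + 709*L)
V = 221811/153892 (V = -6 - 1*(-1145163/153892) = -6 + 1145163/153892 = 221811/153892 ≈ 1.4413)
1/(a(-189, 785) + V) = 1/((785 + 491*785² + 709*(-189)) + 221811/153892) = 1/((785 + 491*616225 - 134001) + 221811/153892) = 1/((785 + 302566475 - 134001) + 221811/153892) = 1/(302433259 + 221811/153892) = 1/(46542059315839/153892) = 153892/46542059315839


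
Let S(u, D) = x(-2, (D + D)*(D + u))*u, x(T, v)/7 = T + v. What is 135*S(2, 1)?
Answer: 7560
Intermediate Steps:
x(T, v) = 7*T + 7*v (x(T, v) = 7*(T + v) = 7*T + 7*v)
S(u, D) = u*(-14 + 14*D*(D + u)) (S(u, D) = (7*(-2) + 7*((D + D)*(D + u)))*u = (-14 + 7*((2*D)*(D + u)))*u = (-14 + 7*(2*D*(D + u)))*u = (-14 + 14*D*(D + u))*u = u*(-14 + 14*D*(D + u)))
135*S(2, 1) = 135*(14*2*(-1 + 1*(1 + 2))) = 135*(14*2*(-1 + 1*3)) = 135*(14*2*(-1 + 3)) = 135*(14*2*2) = 135*56 = 7560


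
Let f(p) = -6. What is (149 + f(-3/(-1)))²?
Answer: 20449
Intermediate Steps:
(149 + f(-3/(-1)))² = (149 - 6)² = 143² = 20449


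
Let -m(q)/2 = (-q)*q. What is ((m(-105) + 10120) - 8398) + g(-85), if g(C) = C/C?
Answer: 23773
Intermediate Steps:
g(C) = 1
m(q) = 2*q**2 (m(q) = -2*(-q)*q = -(-2)*q**2 = 2*q**2)
((m(-105) + 10120) - 8398) + g(-85) = ((2*(-105)**2 + 10120) - 8398) + 1 = ((2*11025 + 10120) - 8398) + 1 = ((22050 + 10120) - 8398) + 1 = (32170 - 8398) + 1 = 23772 + 1 = 23773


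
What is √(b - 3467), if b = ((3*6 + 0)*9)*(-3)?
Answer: I*√3953 ≈ 62.873*I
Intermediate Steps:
b = -486 (b = ((18 + 0)*9)*(-3) = (18*9)*(-3) = 162*(-3) = -486)
√(b - 3467) = √(-486 - 3467) = √(-3953) = I*√3953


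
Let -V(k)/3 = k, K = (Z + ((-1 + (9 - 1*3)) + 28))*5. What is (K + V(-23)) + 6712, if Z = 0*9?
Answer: 6946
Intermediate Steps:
Z = 0
K = 165 (K = (0 + ((-1 + (9 - 1*3)) + 28))*5 = (0 + ((-1 + (9 - 3)) + 28))*5 = (0 + ((-1 + 6) + 28))*5 = (0 + (5 + 28))*5 = (0 + 33)*5 = 33*5 = 165)
V(k) = -3*k
(K + V(-23)) + 6712 = (165 - 3*(-23)) + 6712 = (165 + 69) + 6712 = 234 + 6712 = 6946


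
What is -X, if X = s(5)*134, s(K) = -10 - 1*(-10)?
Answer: 0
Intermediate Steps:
s(K) = 0 (s(K) = -10 + 10 = 0)
X = 0 (X = 0*134 = 0)
-X = -1*0 = 0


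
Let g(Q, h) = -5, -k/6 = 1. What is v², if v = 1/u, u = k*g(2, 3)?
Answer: 1/900 ≈ 0.0011111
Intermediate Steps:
k = -6 (k = -6*1 = -6)
u = 30 (u = -6*(-5) = 30)
v = 1/30 ≈ 0.033333
v² = (1/30)² = 1/900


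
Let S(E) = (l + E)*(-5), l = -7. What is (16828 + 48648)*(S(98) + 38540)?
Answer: 2493653460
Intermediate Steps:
S(E) = 35 - 5*E (S(E) = (-7 + E)*(-5) = 35 - 5*E)
(16828 + 48648)*(S(98) + 38540) = (16828 + 48648)*((35 - 5*98) + 38540) = 65476*((35 - 490) + 38540) = 65476*(-455 + 38540) = 65476*38085 = 2493653460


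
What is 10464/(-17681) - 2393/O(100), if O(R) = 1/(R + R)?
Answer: -8462137064/17681 ≈ -4.7860e+5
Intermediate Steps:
O(R) = 1/(2*R)
10464/(-17681) - 2393/O(100) = 10464/(-17681) - 2393/((½)/100) = 10464*(-1/17681) - 2393/((½)*(1/100)) = -10464/17681 - 2393/1/200 = -10464/17681 - 2393*200 = -10464/17681 - 478600 = -8462137064/17681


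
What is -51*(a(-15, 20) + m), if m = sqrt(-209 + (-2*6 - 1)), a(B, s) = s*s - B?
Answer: -21165 - 51*I*sqrt(222) ≈ -21165.0 - 759.88*I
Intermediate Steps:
a(B, s) = s**2 - B
m = I*sqrt(222) (m = sqrt(-209 + (-12 - 1)) = sqrt(-209 - 13) = sqrt(-222) = I*sqrt(222) ≈ 14.9*I)
-51*(a(-15, 20) + m) = -51*((20**2 - 1*(-15)) + I*sqrt(222)) = -51*((400 + 15) + I*sqrt(222)) = -51*(415 + I*sqrt(222)) = -21165 - 51*I*sqrt(222)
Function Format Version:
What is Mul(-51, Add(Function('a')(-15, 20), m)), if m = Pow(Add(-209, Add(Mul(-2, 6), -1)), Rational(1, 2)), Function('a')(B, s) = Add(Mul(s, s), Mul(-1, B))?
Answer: Add(-21165, Mul(-51, I, Pow(222, Rational(1, 2)))) ≈ Add(-21165., Mul(-759.88, I))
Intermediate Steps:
Function('a')(B, s) = Add(Pow(s, 2), Mul(-1, B))
m = Mul(I, Pow(222, Rational(1, 2))) (m = Pow(Add(-209, Add(-12, -1)), Rational(1, 2)) = Pow(Add(-209, -13), Rational(1, 2)) = Pow(-222, Rational(1, 2)) = Mul(I, Pow(222, Rational(1, 2))) ≈ Mul(14.900, I))
Mul(-51, Add(Function('a')(-15, 20), m)) = Mul(-51, Add(Add(Pow(20, 2), Mul(-1, -15)), Mul(I, Pow(222, Rational(1, 2))))) = Mul(-51, Add(Add(400, 15), Mul(I, Pow(222, Rational(1, 2))))) = Mul(-51, Add(415, Mul(I, Pow(222, Rational(1, 2))))) = Add(-21165, Mul(-51, I, Pow(222, Rational(1, 2))))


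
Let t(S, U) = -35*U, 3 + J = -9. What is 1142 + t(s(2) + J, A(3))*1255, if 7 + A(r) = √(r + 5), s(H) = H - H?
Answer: 308617 - 87850*√2 ≈ 1.8438e+5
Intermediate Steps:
s(H) = 0
J = -12 (J = -3 - 9 = -12)
A(r) = -7 + √(5 + r) (A(r) = -7 + √(r + 5) = -7 + √(5 + r))
1142 + t(s(2) + J, A(3))*1255 = 1142 - 35*(-7 + √(5 + 3))*1255 = 1142 - 35*(-7 + √8)*1255 = 1142 - 35*(-7 + 2*√2)*1255 = 1142 + (245 - 70*√2)*1255 = 1142 + (307475 - 87850*√2) = 308617 - 87850*√2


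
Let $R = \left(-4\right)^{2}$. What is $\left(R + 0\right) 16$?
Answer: $256$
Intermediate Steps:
$R = 16$
$\left(R + 0\right) 16 = \left(16 + 0\right) 16 = 16 \cdot 16 = 256$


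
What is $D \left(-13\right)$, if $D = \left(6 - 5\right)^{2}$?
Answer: $-13$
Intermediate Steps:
$D = 1$ ($D = 1^{2} = 1$)
$D \left(-13\right) = 1 \left(-13\right) = -13$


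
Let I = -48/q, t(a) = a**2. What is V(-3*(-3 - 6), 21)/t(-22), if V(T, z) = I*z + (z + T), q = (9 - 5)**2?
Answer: -15/484 ≈ -0.030992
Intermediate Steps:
q = 16 (q = 4**2 = 16)
I = -3 (I = -48/16 = -48*1/16 = -3)
V(T, z) = T - 2*z (V(T, z) = -3*z + (z + T) = -3*z + (T + z) = T - 2*z)
V(-3*(-3 - 6), 21)/t(-22) = (-3*(-3 - 6) - 2*21)/((-22)**2) = (-3*(-9) - 42)/484 = (27 - 42)*(1/484) = -15*1/484 = -15/484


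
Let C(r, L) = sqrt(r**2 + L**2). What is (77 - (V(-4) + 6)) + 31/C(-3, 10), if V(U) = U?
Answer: 75 + 31*sqrt(109)/109 ≈ 77.969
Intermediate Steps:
C(r, L) = sqrt(L**2 + r**2)
(77 - (V(-4) + 6)) + 31/C(-3, 10) = (77 - (-4 + 6)) + 31/(sqrt(10**2 + (-3)**2)) = (77 - 2) + 31/(sqrt(100 + 9)) = (77 - 1*2) + 31/(sqrt(109)) = (77 - 2) + 31*(sqrt(109)/109) = 75 + 31*sqrt(109)/109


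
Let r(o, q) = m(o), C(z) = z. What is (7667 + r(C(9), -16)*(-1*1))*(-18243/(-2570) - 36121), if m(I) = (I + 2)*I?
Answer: -351203358968/1285 ≈ -2.7331e+8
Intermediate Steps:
m(I) = I*(2 + I) (m(I) = (2 + I)*I = I*(2 + I))
r(o, q) = o*(2 + o)
(7667 + r(C(9), -16)*(-1*1))*(-18243/(-2570) - 36121) = (7667 + (9*(2 + 9))*(-1*1))*(-18243/(-2570) - 36121) = (7667 + (9*11)*(-1))*(-18243*(-1/2570) - 36121) = (7667 + 99*(-1))*(18243/2570 - 36121) = (7667 - 99)*(-92812727/2570) = 7568*(-92812727/2570) = -351203358968/1285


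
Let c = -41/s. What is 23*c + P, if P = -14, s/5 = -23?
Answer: -29/5 ≈ -5.8000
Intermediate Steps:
s = -115 (s = 5*(-23) = -115)
c = 41/115 (c = -41/(-115) = -41*(-1/115) = 41/115 ≈ 0.35652)
23*c + P = 23*(41/115) - 14 = 41/5 - 14 = -29/5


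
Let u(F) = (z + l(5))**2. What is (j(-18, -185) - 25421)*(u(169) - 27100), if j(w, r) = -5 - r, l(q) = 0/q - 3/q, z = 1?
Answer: 17100676536/25 ≈ 6.8403e+8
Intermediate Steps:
l(q) = -3/q (l(q) = 0 - 3/q = -3/q)
u(F) = 4/25 (u(F) = (1 - 3/5)**2 = (2/5)**2 = 4/25)
(j(-18, -185) - 25421)*(u(169) - 27100) = ((-5 - 1*(-185)) - 25421)*(4/25 - 27100) = ((-5 + 185) - 25421)*(-677496/25) = (180 - 25421)*(-677496/25) = -25241*(-677496/25) = 17100676536/25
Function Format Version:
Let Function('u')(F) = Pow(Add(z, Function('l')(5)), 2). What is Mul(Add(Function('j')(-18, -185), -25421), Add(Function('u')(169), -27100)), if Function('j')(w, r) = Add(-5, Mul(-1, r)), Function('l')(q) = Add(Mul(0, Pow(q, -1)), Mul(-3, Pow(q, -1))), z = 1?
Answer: Rational(17100676536, 25) ≈ 6.8403e+8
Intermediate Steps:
Function('l')(q) = Mul(-3, Pow(q, -1)) (Function('l')(q) = Add(0, Mul(-3, Pow(q, -1))) = Mul(-3, Pow(q, -1)))
Function('u')(F) = Rational(4, 25) (Function('u')(F) = Pow(Add(1, Mul(-3, Pow(5, -1))), 2) = Pow(Add(1, Mul(-3, Rational(1, 5))), 2) = Pow(Add(1, Rational(-3, 5)), 2) = Pow(Rational(2, 5), 2) = Rational(4, 25))
Mul(Add(Function('j')(-18, -185), -25421), Add(Function('u')(169), -27100)) = Mul(Add(Add(-5, Mul(-1, -185)), -25421), Add(Rational(4, 25), -27100)) = Mul(Add(Add(-5, 185), -25421), Rational(-677496, 25)) = Mul(Add(180, -25421), Rational(-677496, 25)) = Mul(-25241, Rational(-677496, 25)) = Rational(17100676536, 25)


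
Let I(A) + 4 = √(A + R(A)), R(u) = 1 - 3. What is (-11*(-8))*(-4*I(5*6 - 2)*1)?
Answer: 1408 - 352*√26 ≈ -386.85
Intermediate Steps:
R(u) = -2
I(A) = -4 + √(-2 + A) (I(A) = -4 + √(A - 2) = -4 + √(-2 + A))
(-11*(-8))*(-4*I(5*6 - 2)*1) = (-11*(-8))*(-4*(-4 + √(-2 + (5*6 - 2)))*1) = 88*(-4*(-4 + √(-2 + (30 - 2)))*1) = 88*(-4*(-4 + √(-2 + 28))*1) = 88*(-4*(-4 + √26)*1) = 88*((16 - 4*√26)*1) = 88*(16 - 4*√26) = 1408 - 352*√26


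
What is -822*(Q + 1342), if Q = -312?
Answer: -846660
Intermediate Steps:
-822*(Q + 1342) = -822*(-312 + 1342) = -822*1030 = -846660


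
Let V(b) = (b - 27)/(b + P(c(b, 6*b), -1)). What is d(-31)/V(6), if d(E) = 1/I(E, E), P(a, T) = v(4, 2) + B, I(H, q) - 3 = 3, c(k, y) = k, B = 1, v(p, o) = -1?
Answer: -1/21 ≈ -0.047619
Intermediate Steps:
I(H, q) = 6 (I(H, q) = 3 + 3 = 6)
P(a, T) = 0 (P(a, T) = -1 + 1 = 0)
d(E) = 1/6
V(b) = (-27 + b)/b (V(b) = (b - 27)/(b + 0) = (-27 + b)/b)
d(-31)/V(6) = 1/(6*(((-27 + 6)/6))) = 1/(6*(((1/6)*(-21)))) = 1/(6*(-7/2)) = (1/6)*(-2/7) = -1/21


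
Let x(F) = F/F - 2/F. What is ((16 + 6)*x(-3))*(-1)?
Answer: -110/3 ≈ -36.667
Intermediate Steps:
x(F) = 1 - 2/F
((16 + 6)*x(-3))*(-1) = ((16 + 6)*((-2 - 3)/(-3)))*(-1) = (22*(-⅓*(-5)))*(-1) = (22*(5/3))*(-1) = (110/3)*(-1) = -110/3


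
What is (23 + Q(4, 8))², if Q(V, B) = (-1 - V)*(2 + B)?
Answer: 729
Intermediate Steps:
(23 + Q(4, 8))² = (23 + (-2 - 1*8 - 2*4 - 1*8*4))² = (23 + (-2 - 8 - 8 - 32))² = (23 - 50)² = (-27)² = 729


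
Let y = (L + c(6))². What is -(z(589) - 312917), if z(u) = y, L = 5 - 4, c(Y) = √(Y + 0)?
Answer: 312910 - 2*√6 ≈ 3.1291e+5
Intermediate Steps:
c(Y) = √Y
L = 1
y = (1 + √6)² ≈ 11.899
z(u) = (1 + √6)²
-(z(589) - 312917) = -((1 + √6)² - 312917) = -(-312917 + (1 + √6)²) = 312917 - (1 + √6)²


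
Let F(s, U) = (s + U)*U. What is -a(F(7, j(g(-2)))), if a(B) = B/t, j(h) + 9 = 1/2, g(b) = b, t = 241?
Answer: -51/964 ≈ -0.052905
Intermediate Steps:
j(h) = -17/2 (j(h) = -9 + 1/2 = -17/2)
F(s, U) = U*(U + s) (F(s, U) = (U + s)*U = U*(U + s))
a(B) = B/241
-a(F(7, j(g(-2)))) = -(-17*(-17/2 + 7)/2)/241 = -(-17/2*(-3/2))/241 = -51/(241*4) = -1*51/964 = -51/964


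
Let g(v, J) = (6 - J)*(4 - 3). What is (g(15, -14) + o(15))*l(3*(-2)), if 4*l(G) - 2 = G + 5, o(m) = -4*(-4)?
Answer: 9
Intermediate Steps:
o(m) = 16
l(G) = 7/4 + G/4 (l(G) = ½ + (G + 5)/4 = ½ + (5 + G)/4 = ½ + (5/4 + G/4) = 7/4 + G/4)
g(v, J) = 6 - J (g(v, J) = (6 - J)*1 = 6 - J)
(g(15, -14) + o(15))*l(3*(-2)) = ((6 - 1*(-14)) + 16)*(7/4 + (3*(-2))/4) = ((6 + 14) + 16)*(7/4 + (¼)*(-6)) = (20 + 16)*(7/4 - 3/2) = 36*(¼) = 9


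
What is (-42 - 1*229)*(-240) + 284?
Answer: 65324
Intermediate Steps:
(-42 - 1*229)*(-240) + 284 = (-42 - 229)*(-240) + 284 = -271*(-240) + 284 = 65040 + 284 = 65324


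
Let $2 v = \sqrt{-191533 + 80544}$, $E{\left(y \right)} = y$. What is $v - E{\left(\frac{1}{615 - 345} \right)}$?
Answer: $- \frac{1}{270} + \frac{i \sqrt{110989}}{2} \approx -0.0037037 + 166.57 i$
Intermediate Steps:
$v = \frac{i \sqrt{110989}}{2}$ ($v = \frac{\sqrt{-191533 + 80544}}{2} = \frac{\sqrt{-110989}}{2} = \frac{i \sqrt{110989}}{2} \approx 166.57 i$)
$v - E{\left(\frac{1}{615 - 345} \right)} = \frac{i \sqrt{110989}}{2} - \frac{1}{615 - 345} = \frac{i \sqrt{110989}}{2} - \frac{1}{270} = - \frac{1}{270} + \frac{i \sqrt{110989}}{2}$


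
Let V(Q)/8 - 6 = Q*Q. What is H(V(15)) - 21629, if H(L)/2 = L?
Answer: -17933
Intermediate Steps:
V(Q) = 48 + 8*Q² (V(Q) = 48 + 8*(Q*Q) = 48 + 8*Q²)
H(L) = 2*L
H(V(15)) - 21629 = 2*(48 + 8*15²) - 21629 = 2*(48 + 8*225) - 21629 = 2*(48 + 1800) - 21629 = 2*1848 - 21629 = 3696 - 21629 = -17933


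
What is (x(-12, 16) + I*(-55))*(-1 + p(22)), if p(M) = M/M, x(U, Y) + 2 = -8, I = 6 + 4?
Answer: 0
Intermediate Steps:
I = 10
x(U, Y) = -10 (x(U, Y) = -2 - 8 = -10)
p(M) = 1
(x(-12, 16) + I*(-55))*(-1 + p(22)) = (-10 + 10*(-55))*(-1 + 1) = (-10 - 550)*0 = -560*0 = 0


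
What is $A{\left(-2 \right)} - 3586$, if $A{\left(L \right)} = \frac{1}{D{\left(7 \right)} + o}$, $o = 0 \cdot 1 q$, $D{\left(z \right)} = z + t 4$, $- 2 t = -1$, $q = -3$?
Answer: $- \frac{32273}{9} \approx -3585.9$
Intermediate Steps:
$t = \frac{1}{2}$ ($t = \left(- \frac{1}{2}\right) \left(-1\right) = \frac{1}{2} \approx 0.5$)
$D{\left(z \right)} = 2 + z$ ($D{\left(z \right)} = z + \frac{1}{2} \cdot 4 = z + 2 = 2 + z$)
$o = 0$ ($o = 0 \cdot 1 \left(-3\right) = 0 \left(-3\right) = 0$)
$A{\left(L \right)} = \frac{1}{9}$ ($A{\left(L \right)} = \frac{1}{\left(2 + 7\right) + 0} = \frac{1}{9 + 0} = \frac{1}{9}$)
$A{\left(-2 \right)} - 3586 = \frac{1}{9} - 3586 = - \frac{32273}{9}$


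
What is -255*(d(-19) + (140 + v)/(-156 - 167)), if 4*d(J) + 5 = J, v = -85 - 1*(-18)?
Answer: 30165/19 ≈ 1587.6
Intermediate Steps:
v = -67 (v = -85 + 18 = -67)
d(J) = -5/4 + J/4
-255*(d(-19) + (140 + v)/(-156 - 167)) = -255*((-5/4 + (¼)*(-19)) + (140 - 67)/(-156 - 167)) = -255*((-5/4 - 19/4) + 73/(-323)) = -255*(-6 + 73*(-1/323)) = -255*(-6 - 73/323) = -255*(-2011/323) = 30165/19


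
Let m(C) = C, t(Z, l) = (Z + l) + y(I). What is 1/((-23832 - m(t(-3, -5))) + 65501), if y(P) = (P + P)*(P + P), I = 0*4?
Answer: 1/41677 ≈ 2.3994e-5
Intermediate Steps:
I = 0
y(P) = 4*P² (y(P) = (2*P)*(2*P) = 4*P²)
t(Z, l) = Z + l (t(Z, l) = (Z + l) + 4*0² = (Z + l) + 4*0 = (Z + l) + 0 = Z + l)
1/((-23832 - m(t(-3, -5))) + 65501) = 1/((-23832 - (-3 - 5)) + 65501) = 1/((-23832 - 1*(-8)) + 65501) = 1/((-23832 + 8) + 65501) = 1/(-23824 + 65501) = 1/41677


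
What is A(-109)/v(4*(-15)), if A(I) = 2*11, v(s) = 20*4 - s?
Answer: 11/70 ≈ 0.15714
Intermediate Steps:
v(s) = 80 - s
A(I) = 22
A(-109)/v(4*(-15)) = 22/(80 - 4*(-15)) = 22/(80 - 1*(-60)) = 22/(80 + 60) = 22/140 = 22*(1/140) = 11/70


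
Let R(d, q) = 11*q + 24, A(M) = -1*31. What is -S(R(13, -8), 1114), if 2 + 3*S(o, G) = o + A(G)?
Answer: 97/3 ≈ 32.333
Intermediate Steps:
A(M) = -31
R(d, q) = 24 + 11*q
S(o, G) = -11 + o/3 (S(o, G) = -⅔ + (o - 31)/3 = -⅔ + (-31 + o)/3 = -⅔ + (-31/3 + o/3) = -11 + o/3)
-S(R(13, -8), 1114) = -(-11 + (24 + 11*(-8))/3) = -(-11 + (24 - 88)/3) = -(-11 + (⅓)*(-64)) = -(-11 - 64/3) = -1*(-97/3) = 97/3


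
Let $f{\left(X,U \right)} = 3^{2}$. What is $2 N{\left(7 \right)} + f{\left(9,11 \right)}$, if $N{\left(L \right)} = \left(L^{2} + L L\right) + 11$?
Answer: $227$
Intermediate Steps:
$f{\left(X,U \right)} = 9$
$N{\left(L \right)} = 11 + 2 L^{2}$ ($N{\left(L \right)} = \left(L^{2} + L^{2}\right) + 11 = 2 L^{2} + 11 = 11 + 2 L^{2}$)
$2 N{\left(7 \right)} + f{\left(9,11 \right)} = 2 \left(11 + 2 \cdot 7^{2}\right) + 9 = 2 \left(11 + 2 \cdot 49\right) + 9 = 2 \left(11 + 98\right) + 9 = 2 \cdot 109 + 9 = 218 + 9 = 227$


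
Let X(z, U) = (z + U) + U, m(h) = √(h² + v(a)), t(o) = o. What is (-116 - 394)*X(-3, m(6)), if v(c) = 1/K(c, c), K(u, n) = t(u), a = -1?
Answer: 1530 - 1020*√35 ≈ -4504.4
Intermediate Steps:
K(u, n) = u
v(c) = 1/c
m(h) = √(-1 + h²) (m(h) = √(h² + 1/(-1)) = √(h² - 1) = √(-1 + h²))
X(z, U) = z + 2*U (X(z, U) = (U + z) + U = z + 2*U)
(-116 - 394)*X(-3, m(6)) = (-116 - 394)*(-3 + 2*√(-1 + 6²)) = -510*(-3 + 2*√(-1 + 36)) = -510*(-3 + 2*√35) = 1530 - 1020*√35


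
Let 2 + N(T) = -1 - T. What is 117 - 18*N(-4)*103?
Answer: -1737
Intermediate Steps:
N(T) = -3 - T (N(T) = -2 + (-1 - T) = -3 - T)
117 - 18*N(-4)*103 = 117 - 18*(-3 - 1*(-4))*103 = 117 - 18*(-3 + 4)*103 = 117 - 18*1*103 = 117 - 18*103 = 117 - 1854 = -1737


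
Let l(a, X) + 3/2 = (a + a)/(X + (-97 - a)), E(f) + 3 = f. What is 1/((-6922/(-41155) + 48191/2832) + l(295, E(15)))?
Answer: 2214468240/31295214791 ≈ 0.070761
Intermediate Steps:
E(f) = -3 + f
l(a, X) = -3/2 + 2*a/(-97 + X - a) (l(a, X) = -3/2 + (a + a)/(X + (-97 - a)) = -3/2 + (2*a)/(-97 + X - a) = -3/2 + 2*a/(-97 + X - a))
1/((-6922/(-41155) + 48191/2832) + l(295, E(15))) = 1/((-6922/(-41155) + 48191/2832) + (-291 - 7*295 + 3*(-3 + 15))/(2*(97 + 295 - (-3 + 15)))) = 1/((-6922*(-1/41155) + 48191*(1/2832)) + (-291 - 2065 + 3*12)/(2*(97 + 295 - 1*12))) = 1/((6922/41155 + 48191/2832) + (-291 - 2065 + 36)/(2*(97 + 295 - 12))) = 1/(2002903709/116550960 + (1/2)*(-2320)/380) = 1/(2002903709/116550960 + (1/2)*(1/380)*(-2320)) = 1/(2002903709/116550960 - 58/19) = 1/(31295214791/2214468240) = 2214468240/31295214791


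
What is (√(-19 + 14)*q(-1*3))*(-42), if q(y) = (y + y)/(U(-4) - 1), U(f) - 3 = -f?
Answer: 42*I*√5 ≈ 93.915*I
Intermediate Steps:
U(f) = 3 - f
q(y) = y/3 (q(y) = (y + y)/((3 - 1*(-4)) - 1) = (2*y)/((3 + 4) - 1) = (2*y)/(7 - 1) = (2*y)/6 = (2*y)*(⅙) = y/3)
(√(-19 + 14)*q(-1*3))*(-42) = (√(-19 + 14)*((-1*3)/3))*(-42) = (√(-5)*((⅓)*(-3)))*(-42) = ((I*√5)*(-1))*(-42) = -I*√5*(-42) = 42*I*√5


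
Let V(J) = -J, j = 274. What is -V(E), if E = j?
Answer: 274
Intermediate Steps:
E = 274
-V(E) = -(-1)*274 = -1*(-274) = 274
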